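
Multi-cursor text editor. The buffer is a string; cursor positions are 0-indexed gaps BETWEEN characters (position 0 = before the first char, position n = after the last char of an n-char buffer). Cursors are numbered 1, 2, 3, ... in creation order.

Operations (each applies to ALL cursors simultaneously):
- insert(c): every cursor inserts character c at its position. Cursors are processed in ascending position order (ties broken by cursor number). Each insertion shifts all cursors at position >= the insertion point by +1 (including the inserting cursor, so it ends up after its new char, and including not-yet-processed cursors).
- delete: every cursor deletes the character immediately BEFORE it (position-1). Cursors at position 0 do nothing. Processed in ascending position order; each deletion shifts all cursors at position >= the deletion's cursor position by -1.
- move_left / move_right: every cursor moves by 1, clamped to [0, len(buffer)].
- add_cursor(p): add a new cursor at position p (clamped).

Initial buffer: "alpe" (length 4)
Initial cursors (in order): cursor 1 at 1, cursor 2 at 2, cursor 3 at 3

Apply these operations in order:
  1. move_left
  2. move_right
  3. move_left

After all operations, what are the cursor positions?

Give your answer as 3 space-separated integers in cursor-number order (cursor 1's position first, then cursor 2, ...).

Answer: 0 1 2

Derivation:
After op 1 (move_left): buffer="alpe" (len 4), cursors c1@0 c2@1 c3@2, authorship ....
After op 2 (move_right): buffer="alpe" (len 4), cursors c1@1 c2@2 c3@3, authorship ....
After op 3 (move_left): buffer="alpe" (len 4), cursors c1@0 c2@1 c3@2, authorship ....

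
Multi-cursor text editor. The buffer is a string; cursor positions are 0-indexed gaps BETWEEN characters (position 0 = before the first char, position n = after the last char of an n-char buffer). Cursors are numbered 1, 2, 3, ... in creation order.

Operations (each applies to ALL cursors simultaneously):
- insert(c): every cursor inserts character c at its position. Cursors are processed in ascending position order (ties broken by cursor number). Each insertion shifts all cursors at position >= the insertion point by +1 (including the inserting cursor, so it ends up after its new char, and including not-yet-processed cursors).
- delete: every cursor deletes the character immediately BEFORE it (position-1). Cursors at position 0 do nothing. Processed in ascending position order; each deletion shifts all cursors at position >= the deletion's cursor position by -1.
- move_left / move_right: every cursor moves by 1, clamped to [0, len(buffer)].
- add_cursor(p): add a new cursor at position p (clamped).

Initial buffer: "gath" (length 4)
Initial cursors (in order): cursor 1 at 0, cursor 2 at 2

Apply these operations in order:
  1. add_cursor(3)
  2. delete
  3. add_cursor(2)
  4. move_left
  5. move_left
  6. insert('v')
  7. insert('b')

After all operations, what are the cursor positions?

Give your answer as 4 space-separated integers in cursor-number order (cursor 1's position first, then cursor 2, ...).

Answer: 8 8 8 8

Derivation:
After op 1 (add_cursor(3)): buffer="gath" (len 4), cursors c1@0 c2@2 c3@3, authorship ....
After op 2 (delete): buffer="gh" (len 2), cursors c1@0 c2@1 c3@1, authorship ..
After op 3 (add_cursor(2)): buffer="gh" (len 2), cursors c1@0 c2@1 c3@1 c4@2, authorship ..
After op 4 (move_left): buffer="gh" (len 2), cursors c1@0 c2@0 c3@0 c4@1, authorship ..
After op 5 (move_left): buffer="gh" (len 2), cursors c1@0 c2@0 c3@0 c4@0, authorship ..
After op 6 (insert('v')): buffer="vvvvgh" (len 6), cursors c1@4 c2@4 c3@4 c4@4, authorship 1234..
After op 7 (insert('b')): buffer="vvvvbbbbgh" (len 10), cursors c1@8 c2@8 c3@8 c4@8, authorship 12341234..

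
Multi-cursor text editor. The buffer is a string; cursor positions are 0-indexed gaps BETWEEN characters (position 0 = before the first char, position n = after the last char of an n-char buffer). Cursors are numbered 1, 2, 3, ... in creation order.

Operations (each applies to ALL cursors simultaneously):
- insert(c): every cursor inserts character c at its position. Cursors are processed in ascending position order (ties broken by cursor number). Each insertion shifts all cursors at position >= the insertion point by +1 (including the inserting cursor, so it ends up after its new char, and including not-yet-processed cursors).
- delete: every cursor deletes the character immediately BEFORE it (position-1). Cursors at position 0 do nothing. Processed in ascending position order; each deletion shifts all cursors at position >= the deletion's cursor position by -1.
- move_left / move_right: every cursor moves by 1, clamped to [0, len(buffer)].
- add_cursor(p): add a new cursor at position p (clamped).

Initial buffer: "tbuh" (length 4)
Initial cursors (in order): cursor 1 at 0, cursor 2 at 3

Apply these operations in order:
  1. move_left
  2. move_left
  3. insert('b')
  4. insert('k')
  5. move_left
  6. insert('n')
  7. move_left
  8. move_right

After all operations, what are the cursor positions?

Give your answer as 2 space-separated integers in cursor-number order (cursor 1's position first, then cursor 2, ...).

Answer: 2 6

Derivation:
After op 1 (move_left): buffer="tbuh" (len 4), cursors c1@0 c2@2, authorship ....
After op 2 (move_left): buffer="tbuh" (len 4), cursors c1@0 c2@1, authorship ....
After op 3 (insert('b')): buffer="btbbuh" (len 6), cursors c1@1 c2@3, authorship 1.2...
After op 4 (insert('k')): buffer="bktbkbuh" (len 8), cursors c1@2 c2@5, authorship 11.22...
After op 5 (move_left): buffer="bktbkbuh" (len 8), cursors c1@1 c2@4, authorship 11.22...
After op 6 (insert('n')): buffer="bnktbnkbuh" (len 10), cursors c1@2 c2@6, authorship 111.222...
After op 7 (move_left): buffer="bnktbnkbuh" (len 10), cursors c1@1 c2@5, authorship 111.222...
After op 8 (move_right): buffer="bnktbnkbuh" (len 10), cursors c1@2 c2@6, authorship 111.222...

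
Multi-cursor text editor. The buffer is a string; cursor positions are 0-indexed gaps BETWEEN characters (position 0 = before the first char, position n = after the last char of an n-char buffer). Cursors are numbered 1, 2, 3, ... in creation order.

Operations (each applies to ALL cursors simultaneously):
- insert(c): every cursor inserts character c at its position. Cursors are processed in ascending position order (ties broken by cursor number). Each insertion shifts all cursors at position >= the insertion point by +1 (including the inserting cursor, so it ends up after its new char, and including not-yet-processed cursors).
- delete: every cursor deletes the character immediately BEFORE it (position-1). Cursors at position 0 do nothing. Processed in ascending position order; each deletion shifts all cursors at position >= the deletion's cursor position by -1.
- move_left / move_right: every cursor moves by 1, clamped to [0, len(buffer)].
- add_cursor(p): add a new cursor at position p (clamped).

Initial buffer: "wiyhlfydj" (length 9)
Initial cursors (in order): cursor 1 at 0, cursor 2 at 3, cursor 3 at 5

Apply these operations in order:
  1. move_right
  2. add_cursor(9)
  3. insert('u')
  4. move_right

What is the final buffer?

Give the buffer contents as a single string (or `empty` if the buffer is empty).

After op 1 (move_right): buffer="wiyhlfydj" (len 9), cursors c1@1 c2@4 c3@6, authorship .........
After op 2 (add_cursor(9)): buffer="wiyhlfydj" (len 9), cursors c1@1 c2@4 c3@6 c4@9, authorship .........
After op 3 (insert('u')): buffer="wuiyhulfuydju" (len 13), cursors c1@2 c2@6 c3@9 c4@13, authorship .1...2..3...4
After op 4 (move_right): buffer="wuiyhulfuydju" (len 13), cursors c1@3 c2@7 c3@10 c4@13, authorship .1...2..3...4

Answer: wuiyhulfuydju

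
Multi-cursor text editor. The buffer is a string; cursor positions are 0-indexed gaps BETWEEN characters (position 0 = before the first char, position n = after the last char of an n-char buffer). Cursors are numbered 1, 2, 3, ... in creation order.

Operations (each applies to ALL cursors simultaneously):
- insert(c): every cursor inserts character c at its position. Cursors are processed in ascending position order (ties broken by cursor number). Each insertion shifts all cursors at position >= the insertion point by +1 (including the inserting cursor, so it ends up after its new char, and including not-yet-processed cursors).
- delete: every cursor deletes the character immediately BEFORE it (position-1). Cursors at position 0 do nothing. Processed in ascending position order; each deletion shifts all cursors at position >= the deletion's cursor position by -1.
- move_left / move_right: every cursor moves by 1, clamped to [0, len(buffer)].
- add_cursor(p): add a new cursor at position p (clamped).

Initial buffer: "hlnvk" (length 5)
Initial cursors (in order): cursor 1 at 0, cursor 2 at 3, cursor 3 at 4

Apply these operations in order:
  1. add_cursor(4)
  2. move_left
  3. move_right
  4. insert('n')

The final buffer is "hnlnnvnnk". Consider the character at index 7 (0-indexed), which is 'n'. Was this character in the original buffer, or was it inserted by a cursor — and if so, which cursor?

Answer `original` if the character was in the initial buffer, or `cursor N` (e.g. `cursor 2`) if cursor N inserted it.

After op 1 (add_cursor(4)): buffer="hlnvk" (len 5), cursors c1@0 c2@3 c3@4 c4@4, authorship .....
After op 2 (move_left): buffer="hlnvk" (len 5), cursors c1@0 c2@2 c3@3 c4@3, authorship .....
After op 3 (move_right): buffer="hlnvk" (len 5), cursors c1@1 c2@3 c3@4 c4@4, authorship .....
After op 4 (insert('n')): buffer="hnlnnvnnk" (len 9), cursors c1@2 c2@5 c3@8 c4@8, authorship .1..2.34.
Authorship (.=original, N=cursor N): . 1 . . 2 . 3 4 .
Index 7: author = 4

Answer: cursor 4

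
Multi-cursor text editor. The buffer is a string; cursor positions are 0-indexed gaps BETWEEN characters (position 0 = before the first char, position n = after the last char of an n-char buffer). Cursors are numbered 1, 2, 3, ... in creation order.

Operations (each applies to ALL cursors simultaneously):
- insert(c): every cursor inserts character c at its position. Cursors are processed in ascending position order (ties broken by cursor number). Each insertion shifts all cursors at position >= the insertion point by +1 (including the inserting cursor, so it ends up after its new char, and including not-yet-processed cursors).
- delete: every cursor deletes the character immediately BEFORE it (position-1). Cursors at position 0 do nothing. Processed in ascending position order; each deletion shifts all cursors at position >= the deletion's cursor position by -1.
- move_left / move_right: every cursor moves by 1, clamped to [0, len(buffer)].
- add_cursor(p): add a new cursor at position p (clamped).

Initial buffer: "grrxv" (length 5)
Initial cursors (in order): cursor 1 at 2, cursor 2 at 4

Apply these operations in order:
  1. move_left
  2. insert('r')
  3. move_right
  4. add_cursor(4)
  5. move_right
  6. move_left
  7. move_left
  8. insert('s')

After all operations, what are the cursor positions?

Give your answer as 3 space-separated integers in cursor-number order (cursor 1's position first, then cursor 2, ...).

Answer: 3 8 5

Derivation:
After op 1 (move_left): buffer="grrxv" (len 5), cursors c1@1 c2@3, authorship .....
After op 2 (insert('r')): buffer="grrrrxv" (len 7), cursors c1@2 c2@5, authorship .1..2..
After op 3 (move_right): buffer="grrrrxv" (len 7), cursors c1@3 c2@6, authorship .1..2..
After op 4 (add_cursor(4)): buffer="grrrrxv" (len 7), cursors c1@3 c3@4 c2@6, authorship .1..2..
After op 5 (move_right): buffer="grrrrxv" (len 7), cursors c1@4 c3@5 c2@7, authorship .1..2..
After op 6 (move_left): buffer="grrrrxv" (len 7), cursors c1@3 c3@4 c2@6, authorship .1..2..
After op 7 (move_left): buffer="grrrrxv" (len 7), cursors c1@2 c3@3 c2@5, authorship .1..2..
After op 8 (insert('s')): buffer="grsrsrrsxv" (len 10), cursors c1@3 c3@5 c2@8, authorship .11.3.22..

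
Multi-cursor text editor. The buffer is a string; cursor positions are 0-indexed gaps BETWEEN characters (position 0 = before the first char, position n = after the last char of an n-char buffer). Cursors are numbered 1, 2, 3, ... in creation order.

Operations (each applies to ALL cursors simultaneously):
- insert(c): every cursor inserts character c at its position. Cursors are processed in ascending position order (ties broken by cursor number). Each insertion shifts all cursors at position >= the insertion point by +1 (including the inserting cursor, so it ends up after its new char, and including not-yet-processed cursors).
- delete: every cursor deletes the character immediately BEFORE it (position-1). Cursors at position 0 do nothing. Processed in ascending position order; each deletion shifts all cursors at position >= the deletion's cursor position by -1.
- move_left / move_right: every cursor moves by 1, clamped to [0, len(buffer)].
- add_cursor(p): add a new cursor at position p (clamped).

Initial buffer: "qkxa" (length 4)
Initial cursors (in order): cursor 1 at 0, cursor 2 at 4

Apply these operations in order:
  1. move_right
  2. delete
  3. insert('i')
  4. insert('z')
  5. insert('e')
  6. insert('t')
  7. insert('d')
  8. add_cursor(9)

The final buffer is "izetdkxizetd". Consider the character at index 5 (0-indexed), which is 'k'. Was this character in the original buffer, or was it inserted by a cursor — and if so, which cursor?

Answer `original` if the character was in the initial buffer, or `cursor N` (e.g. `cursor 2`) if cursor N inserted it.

After op 1 (move_right): buffer="qkxa" (len 4), cursors c1@1 c2@4, authorship ....
After op 2 (delete): buffer="kx" (len 2), cursors c1@0 c2@2, authorship ..
After op 3 (insert('i')): buffer="ikxi" (len 4), cursors c1@1 c2@4, authorship 1..2
After op 4 (insert('z')): buffer="izkxiz" (len 6), cursors c1@2 c2@6, authorship 11..22
After op 5 (insert('e')): buffer="izekxize" (len 8), cursors c1@3 c2@8, authorship 111..222
After op 6 (insert('t')): buffer="izetkxizet" (len 10), cursors c1@4 c2@10, authorship 1111..2222
After op 7 (insert('d')): buffer="izetdkxizetd" (len 12), cursors c1@5 c2@12, authorship 11111..22222
After op 8 (add_cursor(9)): buffer="izetdkxizetd" (len 12), cursors c1@5 c3@9 c2@12, authorship 11111..22222
Authorship (.=original, N=cursor N): 1 1 1 1 1 . . 2 2 2 2 2
Index 5: author = original

Answer: original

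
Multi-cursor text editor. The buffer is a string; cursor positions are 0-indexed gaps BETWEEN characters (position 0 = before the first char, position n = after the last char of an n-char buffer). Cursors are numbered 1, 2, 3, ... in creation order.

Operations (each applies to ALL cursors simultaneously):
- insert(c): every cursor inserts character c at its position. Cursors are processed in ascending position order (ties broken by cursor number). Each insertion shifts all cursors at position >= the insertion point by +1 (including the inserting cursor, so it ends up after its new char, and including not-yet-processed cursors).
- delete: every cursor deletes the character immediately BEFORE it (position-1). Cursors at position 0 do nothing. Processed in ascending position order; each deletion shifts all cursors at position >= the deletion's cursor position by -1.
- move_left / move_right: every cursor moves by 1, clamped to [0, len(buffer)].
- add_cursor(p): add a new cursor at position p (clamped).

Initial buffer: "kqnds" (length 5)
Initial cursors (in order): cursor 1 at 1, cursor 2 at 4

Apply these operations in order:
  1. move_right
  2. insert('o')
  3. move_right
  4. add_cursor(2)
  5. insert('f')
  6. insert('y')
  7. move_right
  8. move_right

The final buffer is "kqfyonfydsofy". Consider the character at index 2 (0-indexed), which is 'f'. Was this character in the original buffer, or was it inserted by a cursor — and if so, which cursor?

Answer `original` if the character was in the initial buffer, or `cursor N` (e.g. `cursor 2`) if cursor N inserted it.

Answer: cursor 3

Derivation:
After op 1 (move_right): buffer="kqnds" (len 5), cursors c1@2 c2@5, authorship .....
After op 2 (insert('o')): buffer="kqondso" (len 7), cursors c1@3 c2@7, authorship ..1...2
After op 3 (move_right): buffer="kqondso" (len 7), cursors c1@4 c2@7, authorship ..1...2
After op 4 (add_cursor(2)): buffer="kqondso" (len 7), cursors c3@2 c1@4 c2@7, authorship ..1...2
After op 5 (insert('f')): buffer="kqfonfdsof" (len 10), cursors c3@3 c1@6 c2@10, authorship ..31.1..22
After op 6 (insert('y')): buffer="kqfyonfydsofy" (len 13), cursors c3@4 c1@8 c2@13, authorship ..331.11..222
After op 7 (move_right): buffer="kqfyonfydsofy" (len 13), cursors c3@5 c1@9 c2@13, authorship ..331.11..222
After op 8 (move_right): buffer="kqfyonfydsofy" (len 13), cursors c3@6 c1@10 c2@13, authorship ..331.11..222
Authorship (.=original, N=cursor N): . . 3 3 1 . 1 1 . . 2 2 2
Index 2: author = 3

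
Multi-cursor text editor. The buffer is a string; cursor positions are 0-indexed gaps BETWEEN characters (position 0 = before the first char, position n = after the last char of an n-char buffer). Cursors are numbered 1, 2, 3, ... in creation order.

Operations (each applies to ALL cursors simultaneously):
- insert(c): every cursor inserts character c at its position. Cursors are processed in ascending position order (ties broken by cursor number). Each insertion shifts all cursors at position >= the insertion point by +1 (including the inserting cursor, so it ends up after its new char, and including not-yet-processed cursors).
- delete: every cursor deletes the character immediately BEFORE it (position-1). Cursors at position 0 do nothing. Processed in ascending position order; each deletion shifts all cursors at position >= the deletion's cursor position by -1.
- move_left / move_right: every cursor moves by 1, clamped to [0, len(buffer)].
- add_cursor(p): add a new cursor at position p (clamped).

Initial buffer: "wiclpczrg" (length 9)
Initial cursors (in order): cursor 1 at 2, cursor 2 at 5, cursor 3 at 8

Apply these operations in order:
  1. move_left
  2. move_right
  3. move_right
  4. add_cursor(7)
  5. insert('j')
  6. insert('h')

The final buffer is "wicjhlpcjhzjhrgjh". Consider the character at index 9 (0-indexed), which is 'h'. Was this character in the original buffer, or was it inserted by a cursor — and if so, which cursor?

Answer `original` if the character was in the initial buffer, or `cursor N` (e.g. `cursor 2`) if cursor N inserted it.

Answer: cursor 2

Derivation:
After op 1 (move_left): buffer="wiclpczrg" (len 9), cursors c1@1 c2@4 c3@7, authorship .........
After op 2 (move_right): buffer="wiclpczrg" (len 9), cursors c1@2 c2@5 c3@8, authorship .........
After op 3 (move_right): buffer="wiclpczrg" (len 9), cursors c1@3 c2@6 c3@9, authorship .........
After op 4 (add_cursor(7)): buffer="wiclpczrg" (len 9), cursors c1@3 c2@6 c4@7 c3@9, authorship .........
After op 5 (insert('j')): buffer="wicjlpcjzjrgj" (len 13), cursors c1@4 c2@8 c4@10 c3@13, authorship ...1...2.4..3
After op 6 (insert('h')): buffer="wicjhlpcjhzjhrgjh" (len 17), cursors c1@5 c2@10 c4@13 c3@17, authorship ...11...22.44..33
Authorship (.=original, N=cursor N): . . . 1 1 . . . 2 2 . 4 4 . . 3 3
Index 9: author = 2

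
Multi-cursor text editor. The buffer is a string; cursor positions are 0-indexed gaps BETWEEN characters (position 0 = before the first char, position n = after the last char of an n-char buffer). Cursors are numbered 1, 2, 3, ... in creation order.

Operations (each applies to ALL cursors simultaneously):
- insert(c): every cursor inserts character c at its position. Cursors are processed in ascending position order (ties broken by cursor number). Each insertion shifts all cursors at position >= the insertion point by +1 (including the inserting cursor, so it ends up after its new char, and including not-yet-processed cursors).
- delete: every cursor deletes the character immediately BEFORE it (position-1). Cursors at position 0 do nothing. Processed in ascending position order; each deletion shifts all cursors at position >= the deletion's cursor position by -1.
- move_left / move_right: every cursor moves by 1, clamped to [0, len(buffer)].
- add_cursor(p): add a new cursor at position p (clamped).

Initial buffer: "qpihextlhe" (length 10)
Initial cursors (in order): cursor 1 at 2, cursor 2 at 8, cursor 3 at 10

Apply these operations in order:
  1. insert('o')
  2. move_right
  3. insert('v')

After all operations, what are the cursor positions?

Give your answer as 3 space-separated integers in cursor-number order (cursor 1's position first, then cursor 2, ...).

Answer: 5 13 16

Derivation:
After op 1 (insert('o')): buffer="qpoihextloheo" (len 13), cursors c1@3 c2@10 c3@13, authorship ..1......2..3
After op 2 (move_right): buffer="qpoihextloheo" (len 13), cursors c1@4 c2@11 c3@13, authorship ..1......2..3
After op 3 (insert('v')): buffer="qpoivhextlohveov" (len 16), cursors c1@5 c2@13 c3@16, authorship ..1.1.....2.2.33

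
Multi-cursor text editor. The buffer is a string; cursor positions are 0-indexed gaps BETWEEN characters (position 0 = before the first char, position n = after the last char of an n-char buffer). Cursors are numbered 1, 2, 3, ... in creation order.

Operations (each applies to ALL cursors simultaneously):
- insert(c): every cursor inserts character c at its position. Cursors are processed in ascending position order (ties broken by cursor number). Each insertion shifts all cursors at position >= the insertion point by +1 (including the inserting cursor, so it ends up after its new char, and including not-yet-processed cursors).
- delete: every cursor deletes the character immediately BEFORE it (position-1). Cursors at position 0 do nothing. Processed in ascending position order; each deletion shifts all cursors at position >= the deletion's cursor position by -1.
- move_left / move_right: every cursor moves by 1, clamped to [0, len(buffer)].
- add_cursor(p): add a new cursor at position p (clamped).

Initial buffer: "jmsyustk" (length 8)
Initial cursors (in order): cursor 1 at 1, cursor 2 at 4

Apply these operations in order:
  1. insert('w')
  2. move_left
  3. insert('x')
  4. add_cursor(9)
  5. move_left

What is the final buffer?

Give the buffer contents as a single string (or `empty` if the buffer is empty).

After op 1 (insert('w')): buffer="jwmsywustk" (len 10), cursors c1@2 c2@6, authorship .1...2....
After op 2 (move_left): buffer="jwmsywustk" (len 10), cursors c1@1 c2@5, authorship .1...2....
After op 3 (insert('x')): buffer="jxwmsyxwustk" (len 12), cursors c1@2 c2@7, authorship .11...22....
After op 4 (add_cursor(9)): buffer="jxwmsyxwustk" (len 12), cursors c1@2 c2@7 c3@9, authorship .11...22....
After op 5 (move_left): buffer="jxwmsyxwustk" (len 12), cursors c1@1 c2@6 c3@8, authorship .11...22....

Answer: jxwmsyxwustk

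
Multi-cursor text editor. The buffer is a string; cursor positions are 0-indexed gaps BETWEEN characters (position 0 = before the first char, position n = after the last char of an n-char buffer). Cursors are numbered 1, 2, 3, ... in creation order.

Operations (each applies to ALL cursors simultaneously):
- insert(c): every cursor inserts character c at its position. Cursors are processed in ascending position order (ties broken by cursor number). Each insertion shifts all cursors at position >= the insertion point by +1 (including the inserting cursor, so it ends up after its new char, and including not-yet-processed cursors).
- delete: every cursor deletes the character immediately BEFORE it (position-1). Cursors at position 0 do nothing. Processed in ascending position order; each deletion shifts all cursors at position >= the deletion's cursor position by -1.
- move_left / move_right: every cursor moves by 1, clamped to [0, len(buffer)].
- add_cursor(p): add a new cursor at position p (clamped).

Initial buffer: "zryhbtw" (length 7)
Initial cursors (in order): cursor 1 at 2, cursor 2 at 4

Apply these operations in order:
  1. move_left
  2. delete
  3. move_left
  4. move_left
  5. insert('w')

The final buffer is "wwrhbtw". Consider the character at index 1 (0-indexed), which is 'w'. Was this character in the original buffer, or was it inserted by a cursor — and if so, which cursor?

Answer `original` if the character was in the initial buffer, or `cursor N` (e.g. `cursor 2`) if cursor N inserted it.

After op 1 (move_left): buffer="zryhbtw" (len 7), cursors c1@1 c2@3, authorship .......
After op 2 (delete): buffer="rhbtw" (len 5), cursors c1@0 c2@1, authorship .....
After op 3 (move_left): buffer="rhbtw" (len 5), cursors c1@0 c2@0, authorship .....
After op 4 (move_left): buffer="rhbtw" (len 5), cursors c1@0 c2@0, authorship .....
After op 5 (insert('w')): buffer="wwrhbtw" (len 7), cursors c1@2 c2@2, authorship 12.....
Authorship (.=original, N=cursor N): 1 2 . . . . .
Index 1: author = 2

Answer: cursor 2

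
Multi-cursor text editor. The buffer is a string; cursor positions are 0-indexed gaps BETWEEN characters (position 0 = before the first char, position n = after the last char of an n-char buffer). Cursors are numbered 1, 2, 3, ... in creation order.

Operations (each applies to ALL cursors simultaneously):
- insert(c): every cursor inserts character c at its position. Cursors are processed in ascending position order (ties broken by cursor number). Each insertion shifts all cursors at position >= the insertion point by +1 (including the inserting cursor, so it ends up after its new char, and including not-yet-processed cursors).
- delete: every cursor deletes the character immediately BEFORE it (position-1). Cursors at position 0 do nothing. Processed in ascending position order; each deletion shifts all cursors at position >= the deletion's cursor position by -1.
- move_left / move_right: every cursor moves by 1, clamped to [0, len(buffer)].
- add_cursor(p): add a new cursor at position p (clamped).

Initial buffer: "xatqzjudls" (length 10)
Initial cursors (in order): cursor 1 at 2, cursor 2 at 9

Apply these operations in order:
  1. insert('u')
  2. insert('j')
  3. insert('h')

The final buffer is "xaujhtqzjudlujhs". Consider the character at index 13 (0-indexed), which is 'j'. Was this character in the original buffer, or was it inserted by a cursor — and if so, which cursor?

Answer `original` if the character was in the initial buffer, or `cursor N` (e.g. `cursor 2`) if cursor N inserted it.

After op 1 (insert('u')): buffer="xautqzjudlus" (len 12), cursors c1@3 c2@11, authorship ..1.......2.
After op 2 (insert('j')): buffer="xaujtqzjudlujs" (len 14), cursors c1@4 c2@13, authorship ..11.......22.
After op 3 (insert('h')): buffer="xaujhtqzjudlujhs" (len 16), cursors c1@5 c2@15, authorship ..111.......222.
Authorship (.=original, N=cursor N): . . 1 1 1 . . . . . . . 2 2 2 .
Index 13: author = 2

Answer: cursor 2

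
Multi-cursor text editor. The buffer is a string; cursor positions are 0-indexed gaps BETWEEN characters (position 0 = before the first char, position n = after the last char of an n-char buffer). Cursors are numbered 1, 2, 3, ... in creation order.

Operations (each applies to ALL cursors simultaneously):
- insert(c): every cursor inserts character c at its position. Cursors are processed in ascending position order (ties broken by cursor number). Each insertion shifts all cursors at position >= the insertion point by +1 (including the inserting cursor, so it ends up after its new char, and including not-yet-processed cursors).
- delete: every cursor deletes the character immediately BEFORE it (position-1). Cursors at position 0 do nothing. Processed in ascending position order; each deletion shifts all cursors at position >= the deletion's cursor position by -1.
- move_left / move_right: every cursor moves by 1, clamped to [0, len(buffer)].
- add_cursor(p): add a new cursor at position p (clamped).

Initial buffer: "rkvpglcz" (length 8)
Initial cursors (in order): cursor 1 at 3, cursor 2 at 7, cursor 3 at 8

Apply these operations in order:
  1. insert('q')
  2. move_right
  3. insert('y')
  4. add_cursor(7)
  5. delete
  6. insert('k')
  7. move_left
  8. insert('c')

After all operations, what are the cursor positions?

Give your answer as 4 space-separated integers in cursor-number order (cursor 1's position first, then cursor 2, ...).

Answer: 8 14 17 8

Derivation:
After op 1 (insert('q')): buffer="rkvqpglcqzq" (len 11), cursors c1@4 c2@9 c3@11, authorship ...1....2.3
After op 2 (move_right): buffer="rkvqpglcqzq" (len 11), cursors c1@5 c2@10 c3@11, authorship ...1....2.3
After op 3 (insert('y')): buffer="rkvqpyglcqzyqy" (len 14), cursors c1@6 c2@12 c3@14, authorship ...1.1...2.233
After op 4 (add_cursor(7)): buffer="rkvqpyglcqzyqy" (len 14), cursors c1@6 c4@7 c2@12 c3@14, authorship ...1.1...2.233
After op 5 (delete): buffer="rkvqplcqzq" (len 10), cursors c1@5 c4@5 c2@9 c3@10, authorship ...1...2.3
After op 6 (insert('k')): buffer="rkvqpkklcqzkqk" (len 14), cursors c1@7 c4@7 c2@12 c3@14, authorship ...1.14..2.233
After op 7 (move_left): buffer="rkvqpkklcqzkqk" (len 14), cursors c1@6 c4@6 c2@11 c3@13, authorship ...1.14..2.233
After op 8 (insert('c')): buffer="rkvqpkccklcqzckqck" (len 18), cursors c1@8 c4@8 c2@14 c3@17, authorship ...1.1144..2.22333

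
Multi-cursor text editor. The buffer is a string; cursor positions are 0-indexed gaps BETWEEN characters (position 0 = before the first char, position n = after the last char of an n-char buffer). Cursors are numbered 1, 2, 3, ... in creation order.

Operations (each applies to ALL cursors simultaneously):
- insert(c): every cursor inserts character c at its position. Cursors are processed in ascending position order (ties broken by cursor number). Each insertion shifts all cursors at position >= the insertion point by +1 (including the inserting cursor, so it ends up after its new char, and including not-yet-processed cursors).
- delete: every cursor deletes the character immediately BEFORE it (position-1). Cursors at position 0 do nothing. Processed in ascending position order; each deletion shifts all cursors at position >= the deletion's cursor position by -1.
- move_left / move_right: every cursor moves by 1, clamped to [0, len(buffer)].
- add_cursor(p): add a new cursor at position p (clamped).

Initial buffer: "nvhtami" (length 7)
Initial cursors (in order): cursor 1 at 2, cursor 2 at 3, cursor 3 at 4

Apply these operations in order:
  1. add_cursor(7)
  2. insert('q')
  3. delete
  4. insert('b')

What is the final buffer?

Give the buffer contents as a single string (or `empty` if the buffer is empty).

After op 1 (add_cursor(7)): buffer="nvhtami" (len 7), cursors c1@2 c2@3 c3@4 c4@7, authorship .......
After op 2 (insert('q')): buffer="nvqhqtqamiq" (len 11), cursors c1@3 c2@5 c3@7 c4@11, authorship ..1.2.3...4
After op 3 (delete): buffer="nvhtami" (len 7), cursors c1@2 c2@3 c3@4 c4@7, authorship .......
After op 4 (insert('b')): buffer="nvbhbtbamib" (len 11), cursors c1@3 c2@5 c3@7 c4@11, authorship ..1.2.3...4

Answer: nvbhbtbamib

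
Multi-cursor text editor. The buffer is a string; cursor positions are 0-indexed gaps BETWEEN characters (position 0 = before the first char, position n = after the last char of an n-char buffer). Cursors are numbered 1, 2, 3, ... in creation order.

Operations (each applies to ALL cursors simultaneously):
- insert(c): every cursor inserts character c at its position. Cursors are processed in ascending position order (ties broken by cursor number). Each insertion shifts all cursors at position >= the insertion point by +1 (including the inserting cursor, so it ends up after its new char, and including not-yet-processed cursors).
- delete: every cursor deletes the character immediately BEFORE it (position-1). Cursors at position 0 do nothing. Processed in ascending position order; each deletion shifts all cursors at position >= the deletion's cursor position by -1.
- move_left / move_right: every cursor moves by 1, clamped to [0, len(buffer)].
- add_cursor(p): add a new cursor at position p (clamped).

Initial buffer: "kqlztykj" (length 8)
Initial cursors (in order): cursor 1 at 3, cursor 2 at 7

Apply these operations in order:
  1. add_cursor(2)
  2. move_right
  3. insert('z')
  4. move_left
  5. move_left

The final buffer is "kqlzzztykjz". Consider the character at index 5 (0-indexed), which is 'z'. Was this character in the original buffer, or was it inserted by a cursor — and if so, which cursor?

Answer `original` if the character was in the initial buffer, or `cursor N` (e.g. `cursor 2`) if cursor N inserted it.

Answer: cursor 1

Derivation:
After op 1 (add_cursor(2)): buffer="kqlztykj" (len 8), cursors c3@2 c1@3 c2@7, authorship ........
After op 2 (move_right): buffer="kqlztykj" (len 8), cursors c3@3 c1@4 c2@8, authorship ........
After op 3 (insert('z')): buffer="kqlzzztykjz" (len 11), cursors c3@4 c1@6 c2@11, authorship ...3.1....2
After op 4 (move_left): buffer="kqlzzztykjz" (len 11), cursors c3@3 c1@5 c2@10, authorship ...3.1....2
After op 5 (move_left): buffer="kqlzzztykjz" (len 11), cursors c3@2 c1@4 c2@9, authorship ...3.1....2
Authorship (.=original, N=cursor N): . . . 3 . 1 . . . . 2
Index 5: author = 1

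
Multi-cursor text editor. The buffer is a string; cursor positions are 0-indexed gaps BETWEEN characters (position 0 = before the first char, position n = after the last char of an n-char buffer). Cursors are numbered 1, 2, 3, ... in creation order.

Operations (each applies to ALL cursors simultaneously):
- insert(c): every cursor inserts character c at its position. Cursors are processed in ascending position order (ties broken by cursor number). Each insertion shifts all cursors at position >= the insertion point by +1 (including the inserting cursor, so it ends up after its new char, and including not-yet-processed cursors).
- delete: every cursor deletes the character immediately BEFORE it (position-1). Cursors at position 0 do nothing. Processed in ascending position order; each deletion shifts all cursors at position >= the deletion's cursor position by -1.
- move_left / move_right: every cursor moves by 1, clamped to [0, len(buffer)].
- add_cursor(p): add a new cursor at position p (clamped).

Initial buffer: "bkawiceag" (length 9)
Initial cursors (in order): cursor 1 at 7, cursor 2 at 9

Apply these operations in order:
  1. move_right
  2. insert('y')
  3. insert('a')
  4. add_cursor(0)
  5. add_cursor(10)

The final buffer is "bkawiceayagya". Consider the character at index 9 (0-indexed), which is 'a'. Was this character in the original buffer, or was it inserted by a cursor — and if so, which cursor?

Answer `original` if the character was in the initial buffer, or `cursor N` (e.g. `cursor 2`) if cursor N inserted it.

After op 1 (move_right): buffer="bkawiceag" (len 9), cursors c1@8 c2@9, authorship .........
After op 2 (insert('y')): buffer="bkawiceaygy" (len 11), cursors c1@9 c2@11, authorship ........1.2
After op 3 (insert('a')): buffer="bkawiceayagya" (len 13), cursors c1@10 c2@13, authorship ........11.22
After op 4 (add_cursor(0)): buffer="bkawiceayagya" (len 13), cursors c3@0 c1@10 c2@13, authorship ........11.22
After op 5 (add_cursor(10)): buffer="bkawiceayagya" (len 13), cursors c3@0 c1@10 c4@10 c2@13, authorship ........11.22
Authorship (.=original, N=cursor N): . . . . . . . . 1 1 . 2 2
Index 9: author = 1

Answer: cursor 1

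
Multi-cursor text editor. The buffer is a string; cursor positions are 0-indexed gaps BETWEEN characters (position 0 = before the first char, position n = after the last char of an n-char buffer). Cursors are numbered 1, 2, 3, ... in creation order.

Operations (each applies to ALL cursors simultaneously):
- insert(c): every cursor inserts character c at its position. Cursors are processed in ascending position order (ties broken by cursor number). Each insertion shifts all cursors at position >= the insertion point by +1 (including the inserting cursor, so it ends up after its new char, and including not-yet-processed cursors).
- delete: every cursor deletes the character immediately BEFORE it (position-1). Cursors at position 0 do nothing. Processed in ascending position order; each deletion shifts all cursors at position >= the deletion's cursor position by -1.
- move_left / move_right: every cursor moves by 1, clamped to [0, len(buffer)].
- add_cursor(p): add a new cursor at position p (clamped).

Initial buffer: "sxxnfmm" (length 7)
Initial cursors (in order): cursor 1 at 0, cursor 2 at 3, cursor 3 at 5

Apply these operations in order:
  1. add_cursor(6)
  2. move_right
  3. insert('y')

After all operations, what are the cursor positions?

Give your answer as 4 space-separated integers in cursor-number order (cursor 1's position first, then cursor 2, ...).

Answer: 2 6 9 11

Derivation:
After op 1 (add_cursor(6)): buffer="sxxnfmm" (len 7), cursors c1@0 c2@3 c3@5 c4@6, authorship .......
After op 2 (move_right): buffer="sxxnfmm" (len 7), cursors c1@1 c2@4 c3@6 c4@7, authorship .......
After op 3 (insert('y')): buffer="syxxnyfmymy" (len 11), cursors c1@2 c2@6 c3@9 c4@11, authorship .1...2..3.4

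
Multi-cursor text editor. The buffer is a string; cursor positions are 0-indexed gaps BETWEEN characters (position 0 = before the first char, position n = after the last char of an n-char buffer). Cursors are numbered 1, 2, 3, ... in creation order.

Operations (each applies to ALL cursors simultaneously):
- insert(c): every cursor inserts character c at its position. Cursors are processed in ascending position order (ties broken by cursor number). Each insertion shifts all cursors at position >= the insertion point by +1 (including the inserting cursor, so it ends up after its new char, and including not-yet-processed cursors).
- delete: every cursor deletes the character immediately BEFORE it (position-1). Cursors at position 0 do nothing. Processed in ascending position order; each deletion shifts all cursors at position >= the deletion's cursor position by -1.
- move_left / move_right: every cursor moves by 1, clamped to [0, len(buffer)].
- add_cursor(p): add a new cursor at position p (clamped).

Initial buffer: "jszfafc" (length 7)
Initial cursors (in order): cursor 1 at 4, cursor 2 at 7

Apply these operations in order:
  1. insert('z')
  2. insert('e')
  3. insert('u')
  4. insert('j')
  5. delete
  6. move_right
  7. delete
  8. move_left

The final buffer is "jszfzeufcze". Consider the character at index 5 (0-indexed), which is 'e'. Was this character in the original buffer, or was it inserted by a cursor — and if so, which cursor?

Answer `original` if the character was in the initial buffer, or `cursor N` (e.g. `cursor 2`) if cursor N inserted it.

Answer: cursor 1

Derivation:
After op 1 (insert('z')): buffer="jszfzafcz" (len 9), cursors c1@5 c2@9, authorship ....1...2
After op 2 (insert('e')): buffer="jszfzeafcze" (len 11), cursors c1@6 c2@11, authorship ....11...22
After op 3 (insert('u')): buffer="jszfzeuafczeu" (len 13), cursors c1@7 c2@13, authorship ....111...222
After op 4 (insert('j')): buffer="jszfzeujafczeuj" (len 15), cursors c1@8 c2@15, authorship ....1111...2222
After op 5 (delete): buffer="jszfzeuafczeu" (len 13), cursors c1@7 c2@13, authorship ....111...222
After op 6 (move_right): buffer="jszfzeuafczeu" (len 13), cursors c1@8 c2@13, authorship ....111...222
After op 7 (delete): buffer="jszfzeufcze" (len 11), cursors c1@7 c2@11, authorship ....111..22
After op 8 (move_left): buffer="jszfzeufcze" (len 11), cursors c1@6 c2@10, authorship ....111..22
Authorship (.=original, N=cursor N): . . . . 1 1 1 . . 2 2
Index 5: author = 1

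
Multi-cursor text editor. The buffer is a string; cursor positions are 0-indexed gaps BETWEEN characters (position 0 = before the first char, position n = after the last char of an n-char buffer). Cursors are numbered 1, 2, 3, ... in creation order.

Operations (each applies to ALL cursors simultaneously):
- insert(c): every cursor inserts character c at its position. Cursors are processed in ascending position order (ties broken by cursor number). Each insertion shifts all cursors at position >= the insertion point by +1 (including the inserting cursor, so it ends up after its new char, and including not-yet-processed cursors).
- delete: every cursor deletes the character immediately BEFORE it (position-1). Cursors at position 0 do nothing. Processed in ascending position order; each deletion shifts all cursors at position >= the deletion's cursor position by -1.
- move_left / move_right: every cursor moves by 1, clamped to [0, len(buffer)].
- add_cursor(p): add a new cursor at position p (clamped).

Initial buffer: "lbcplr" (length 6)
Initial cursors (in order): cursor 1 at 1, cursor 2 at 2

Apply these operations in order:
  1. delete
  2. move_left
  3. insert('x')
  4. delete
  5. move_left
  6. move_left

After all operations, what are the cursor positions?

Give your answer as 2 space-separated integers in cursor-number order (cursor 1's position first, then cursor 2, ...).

Answer: 0 0

Derivation:
After op 1 (delete): buffer="cplr" (len 4), cursors c1@0 c2@0, authorship ....
After op 2 (move_left): buffer="cplr" (len 4), cursors c1@0 c2@0, authorship ....
After op 3 (insert('x')): buffer="xxcplr" (len 6), cursors c1@2 c2@2, authorship 12....
After op 4 (delete): buffer="cplr" (len 4), cursors c1@0 c2@0, authorship ....
After op 5 (move_left): buffer="cplr" (len 4), cursors c1@0 c2@0, authorship ....
After op 6 (move_left): buffer="cplr" (len 4), cursors c1@0 c2@0, authorship ....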